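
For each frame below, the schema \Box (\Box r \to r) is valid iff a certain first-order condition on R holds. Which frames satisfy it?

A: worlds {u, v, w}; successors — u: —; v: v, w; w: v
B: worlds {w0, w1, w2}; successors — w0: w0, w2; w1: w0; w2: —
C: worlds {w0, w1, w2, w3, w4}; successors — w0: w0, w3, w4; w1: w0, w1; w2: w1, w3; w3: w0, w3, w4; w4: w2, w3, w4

The schema corresponds to shift-reflexivity: \forall x \forall y (Rxy \to Ryy).
A: fails — Rvw but not Rww.
B: fails — Rw0w2 but not Rw2w2.
C: fails — Rw4w2 but not Rw2w2.
Valid on no frame.

none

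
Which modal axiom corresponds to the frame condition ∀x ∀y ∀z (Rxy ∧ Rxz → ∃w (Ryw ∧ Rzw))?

◇□r → □◇r

A defining formula is ◇□r → □◇r (the .2 axiom).
Suppose ◇□r→□◇r is valid. Take Rxy, Rxz and set V(r)={w : Ryw}. Then □r at y so ◇□r at x, so □◇r at x, so ◇r at z, giving w with Rzw and Ryw.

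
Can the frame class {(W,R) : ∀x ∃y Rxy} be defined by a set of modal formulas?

Yes, by □q → ◇q

Yes: it is seriality, defined by the D schema □q → ◇q.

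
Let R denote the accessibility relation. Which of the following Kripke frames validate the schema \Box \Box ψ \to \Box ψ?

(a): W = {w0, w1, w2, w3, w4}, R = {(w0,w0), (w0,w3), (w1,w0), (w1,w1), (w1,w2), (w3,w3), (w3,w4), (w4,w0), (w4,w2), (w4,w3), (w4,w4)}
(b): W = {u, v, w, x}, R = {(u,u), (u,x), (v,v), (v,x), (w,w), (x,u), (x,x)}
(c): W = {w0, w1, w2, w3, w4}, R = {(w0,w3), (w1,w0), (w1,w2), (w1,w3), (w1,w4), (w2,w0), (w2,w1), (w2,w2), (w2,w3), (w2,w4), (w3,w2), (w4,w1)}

(a), (b)

The schema corresponds to density: \forall x \forall y (Rxy \to \exists z (Rxz \wedge Rzy)).
(a): satisfies the condition.
(b): satisfies the condition.
(c): fails — Rw4w1 but no z with Rw4z and Rzw1.
Valid on: (a), (b).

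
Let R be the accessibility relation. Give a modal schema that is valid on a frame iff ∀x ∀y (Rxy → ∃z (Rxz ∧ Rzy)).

This is density; the standard corresponding axiom is C4: □□r → □r.
Suppose □□r→□r is valid. Take Rxy and set V(r)={w : xR²w}. Then □□r at x, so □r at x, so r at y, i.e. ∃z(Rxz∧Rzy).

□□r → □r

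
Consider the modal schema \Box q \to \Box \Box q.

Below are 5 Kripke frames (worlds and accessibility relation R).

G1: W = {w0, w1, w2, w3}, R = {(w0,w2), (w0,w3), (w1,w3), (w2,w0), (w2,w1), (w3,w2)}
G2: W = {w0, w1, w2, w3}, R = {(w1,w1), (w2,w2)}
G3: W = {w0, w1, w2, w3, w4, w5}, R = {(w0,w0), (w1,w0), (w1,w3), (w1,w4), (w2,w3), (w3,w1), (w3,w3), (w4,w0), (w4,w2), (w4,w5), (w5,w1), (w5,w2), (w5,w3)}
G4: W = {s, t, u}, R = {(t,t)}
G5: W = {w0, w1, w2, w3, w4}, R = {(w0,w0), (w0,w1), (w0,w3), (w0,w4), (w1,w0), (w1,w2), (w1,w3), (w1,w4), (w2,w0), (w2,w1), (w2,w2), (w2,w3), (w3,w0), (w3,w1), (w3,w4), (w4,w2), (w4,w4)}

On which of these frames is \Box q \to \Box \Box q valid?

The schema corresponds to transitivity: \forall x \forall y \forall z (Rxy \wedge Ryz \to Rxz).
G1: fails — Rw3w2 and Rw2w1 but not Rw3w1.
G2: condition met.
G3: fails — Rw3w1 and Rw1w0 but not Rw3w0.
G4: condition met.
G5: fails — Rw1w2 and Rw2w1 but not Rw1w1.

G2, G4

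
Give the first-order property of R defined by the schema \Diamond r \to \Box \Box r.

This is a Sahlqvist (Geach-type) schema ◇^1□^0r → □^2◇^0r.
First-order correspondent: \forall x \forall y \forall z ((xRy \wedge x R^2 z) \to \exists w (y = w \wedge z = w)).

\forall x \forall y \forall z ((xRy \wedge x R^2 z) \to \exists w (y = w \wedge z = w))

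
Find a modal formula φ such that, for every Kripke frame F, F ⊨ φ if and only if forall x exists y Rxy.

A defining formula is □ψ → ◇ψ (the D axiom).

□ψ → ◇ψ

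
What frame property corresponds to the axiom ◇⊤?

◇⊤ holds at w iff w has a successor, so frame-validity of ◇⊤ is exactly seriality. Equivalently via □A → ◇A:
Suppose □A→◇A is valid. At any x set V(A)=W. Then □A at x, so ◇A at x, so x has a successor.
Conversely, any frame satisfying ∀x ∃y Rxy validates the schema.
So the correspondent is seriality.

Seriality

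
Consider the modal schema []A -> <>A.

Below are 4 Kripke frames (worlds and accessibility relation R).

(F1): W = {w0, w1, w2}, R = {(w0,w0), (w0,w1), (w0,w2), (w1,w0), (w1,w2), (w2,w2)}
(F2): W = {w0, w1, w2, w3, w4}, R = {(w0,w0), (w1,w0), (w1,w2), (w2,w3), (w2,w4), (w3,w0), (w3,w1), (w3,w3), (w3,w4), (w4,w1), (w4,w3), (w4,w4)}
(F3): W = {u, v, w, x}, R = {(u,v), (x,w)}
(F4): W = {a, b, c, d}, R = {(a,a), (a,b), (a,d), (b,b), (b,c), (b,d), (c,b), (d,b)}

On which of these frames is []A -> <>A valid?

(F1), (F2), (F4)

The schema corresponds to seriality: forall x exists y Rxy.
(F1): condition met.
(F2): condition met.
(F3): fails — world v has no successor.
(F4): condition met.
Valid on: (F1), (F2), (F4).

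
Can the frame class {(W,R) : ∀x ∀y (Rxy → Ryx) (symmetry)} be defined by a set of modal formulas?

Definable; p → □◇p defines it

Yes: it is symmetry, defined by the B schema p → □◇p.
Suppose p→□◇p is valid. Take Rxy and set V(p)={x}. Then p at x, so □◇p at x, so ◇p at y, so some z with Ryz has p; z=x, i.e. Ryx.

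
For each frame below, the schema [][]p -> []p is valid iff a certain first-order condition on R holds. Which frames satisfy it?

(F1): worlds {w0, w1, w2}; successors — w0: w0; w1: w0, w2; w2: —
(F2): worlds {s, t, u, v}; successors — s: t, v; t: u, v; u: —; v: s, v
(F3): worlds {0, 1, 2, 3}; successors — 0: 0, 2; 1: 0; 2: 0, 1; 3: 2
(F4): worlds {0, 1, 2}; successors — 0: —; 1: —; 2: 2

(F4)

Frame correspondent (Sahlqvist): forall x forall y (Rxy -> exists z (Rxz & Rzy)) — i.e. density.
(F1): fails — Rw1w2 but no z with Rw1z and Rzw2.
(F2): fails — Rtu but no z with Rtz and Rzu.
(F3): fails — R32 but no z with R3z and Rz2.
(F4): holds.
Valid on: (F4).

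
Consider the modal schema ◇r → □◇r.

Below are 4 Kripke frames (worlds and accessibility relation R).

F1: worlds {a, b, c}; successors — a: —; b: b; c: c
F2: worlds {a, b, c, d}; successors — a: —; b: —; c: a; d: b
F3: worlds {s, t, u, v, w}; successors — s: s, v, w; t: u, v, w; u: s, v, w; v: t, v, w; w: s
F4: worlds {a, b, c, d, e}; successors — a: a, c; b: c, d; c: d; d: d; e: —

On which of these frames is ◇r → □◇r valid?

Frame correspondent (Sahlqvist): ∀x ∀y ∀z (Rxy ∧ Rxz → Ryz) — i.e. the Euclidean property.
F1: holds.
F2: fails — Rca and Rca but not Raa.
F3: fails — Rsv and Rss but not Rvs.
F4: fails — Rac and Raa but not Rca.

F1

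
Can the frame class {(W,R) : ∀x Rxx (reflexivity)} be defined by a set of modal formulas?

Yes, by □q → q

The condition is reflexivity. A defining modal formula is □q → q.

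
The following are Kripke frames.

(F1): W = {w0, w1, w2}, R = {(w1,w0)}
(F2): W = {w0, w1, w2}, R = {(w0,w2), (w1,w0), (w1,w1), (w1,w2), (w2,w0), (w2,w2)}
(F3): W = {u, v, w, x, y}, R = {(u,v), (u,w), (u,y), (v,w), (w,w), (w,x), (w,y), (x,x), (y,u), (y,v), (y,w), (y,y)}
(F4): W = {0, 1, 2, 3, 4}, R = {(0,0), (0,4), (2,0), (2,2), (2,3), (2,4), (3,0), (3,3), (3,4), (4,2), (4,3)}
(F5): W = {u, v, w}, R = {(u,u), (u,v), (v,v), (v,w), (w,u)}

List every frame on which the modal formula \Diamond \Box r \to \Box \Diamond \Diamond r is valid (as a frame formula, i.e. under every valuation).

(F2), (F4), (F5)

The schema corresponds to a generalized confluence (Geach) condition: \forall x \forall y \forall z ((xRy \wedge xRz) \to \exists w (yRw \wedge z R^2 w)).
(F1): fails — w1Rw0, w1Rw0 but no w with w0Rw and w0R²w.
(F2): holds.
(F3): fails — wRy, wRx but no t with yRt and xR²t.
(F4): holds.
(F5): holds.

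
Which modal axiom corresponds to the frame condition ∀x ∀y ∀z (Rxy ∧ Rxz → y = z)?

A defining formula is ◇r → □r (the CD axiom).
Suppose ◇r→□r is valid. Take Rxy, Rxz and set V(r)={y}. Then ◇r at x, so □r at x, so r at z, i.e. z=y.

◇r → □r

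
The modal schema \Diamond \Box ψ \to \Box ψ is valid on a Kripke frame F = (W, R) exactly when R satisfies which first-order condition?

Replacing ψ by ¬ψ and contraposing gives the equivalent schema ◇ψ → □◇ψ.
Suppose ◇ψ→□◇ψ is valid. Take Rxy, Rxz and set V(ψ)={y}. Then ◇ψ at x, so □◇ψ at x, so ◇ψ at z, so some w with Rzw has ψ; w=y, i.e. Rzy. By symmetry of the argument, Ryz.

the Euclidean property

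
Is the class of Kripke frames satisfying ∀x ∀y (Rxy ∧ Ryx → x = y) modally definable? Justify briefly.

Any modally definable frame class is closed under surjective bounded morphisms.
The 4-cycle (worlds w0,w1,w2,w3 with w0→w1→w2→w3→w0) is antisymmetric. Sending even-indexed worlds to a and odd-indexed worlds to b is a surjective bounded morphism onto the two-world frame with a↔b, which is not antisymmetric.
So no modal formula (or set of formulas) defines exactly the antisymmetric frames.

Not modally definable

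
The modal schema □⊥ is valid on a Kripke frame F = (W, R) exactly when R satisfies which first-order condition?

Emptiness of R

This is the Ver axiom.
Its frame correspondent is emptiness of R — ∀x ∀y ¬Rxy.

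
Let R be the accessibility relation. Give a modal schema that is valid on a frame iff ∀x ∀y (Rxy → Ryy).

□(□s → s)

A defining formula is □(□s → s) (the T□ axiom).
Suppose □(□s→s) is valid. Take Rxy and set V(s)={w : Ryw}. Then at y, □s holds; since □(□s→s) at x, □s→s at y, so s at y, i.e. Ryy.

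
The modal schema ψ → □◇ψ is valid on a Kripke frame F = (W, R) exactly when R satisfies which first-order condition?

symmetry

Suppose ψ→□◇ψ is valid. Take Rxy and set V(ψ)={x}. Then ψ at x, so □◇ψ at x, so ◇ψ at y, so some z with Ryz has ψ; z=x, i.e. Ryx.
Conversely, any frame satisfying ∀x ∀y (Rxy → Ryx) validates the schema.
Frame condition: ∀x ∀y (Rxy → Ryx).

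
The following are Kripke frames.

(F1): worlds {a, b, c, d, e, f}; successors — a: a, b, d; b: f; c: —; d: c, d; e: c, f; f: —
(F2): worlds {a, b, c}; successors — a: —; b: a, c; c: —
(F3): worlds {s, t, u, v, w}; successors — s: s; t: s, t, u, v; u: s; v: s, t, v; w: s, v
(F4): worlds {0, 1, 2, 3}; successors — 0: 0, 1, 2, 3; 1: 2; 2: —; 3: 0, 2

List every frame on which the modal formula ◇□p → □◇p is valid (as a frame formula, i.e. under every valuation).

Frame correspondent (Sahlqvist): ∀x ∀y ∀z (Rxy ∧ Rxz → ∃w (Ryw ∧ Rzw)) — i.e. convergence.
(F1): fails — Rab and Raa but b and a have no common successor.
(F2): fails — Rba and Rba but a and a have no common successor.
(F3): ✓.
(F4): fails — R00 and R02 but 0 and 2 have no common successor.
Valid on: (F3).

(F3)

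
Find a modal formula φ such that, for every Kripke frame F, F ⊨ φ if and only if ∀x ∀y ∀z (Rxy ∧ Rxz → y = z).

This is partial functionality; the standard corresponding axiom is CD: ◇q → □q.

◇q → □q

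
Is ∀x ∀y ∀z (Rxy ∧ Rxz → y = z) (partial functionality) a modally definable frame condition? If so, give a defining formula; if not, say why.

This is a Sahlqvist condition; the CD axiom ◇r → □r defines it.
Suppose ◇r→□r is valid. Take Rxy, Rxz and set V(r)={y}. Then ◇r at x, so □r at x, so r at z, i.e. z=y.

Yes, by ◇r → □r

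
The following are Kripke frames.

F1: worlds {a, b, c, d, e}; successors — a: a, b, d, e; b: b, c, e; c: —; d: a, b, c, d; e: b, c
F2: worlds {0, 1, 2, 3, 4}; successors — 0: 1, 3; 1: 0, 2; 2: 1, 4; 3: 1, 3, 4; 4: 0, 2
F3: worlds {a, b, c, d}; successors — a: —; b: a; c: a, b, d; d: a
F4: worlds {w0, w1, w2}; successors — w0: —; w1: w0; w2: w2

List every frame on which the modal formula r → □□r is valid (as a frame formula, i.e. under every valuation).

This is the axiom for a generalized confluence (Geach) condition; its first-order frame correspondent is ∀x ∀z (xR²z → ∃w (x = w ∧ z = w)).
F1: fails — aR²b but a ≠ b.
F2: fails — 0R²1 but 0 ≠ 1.
F3: fails — cR²a but c ≠ a.
F4: holds.

F4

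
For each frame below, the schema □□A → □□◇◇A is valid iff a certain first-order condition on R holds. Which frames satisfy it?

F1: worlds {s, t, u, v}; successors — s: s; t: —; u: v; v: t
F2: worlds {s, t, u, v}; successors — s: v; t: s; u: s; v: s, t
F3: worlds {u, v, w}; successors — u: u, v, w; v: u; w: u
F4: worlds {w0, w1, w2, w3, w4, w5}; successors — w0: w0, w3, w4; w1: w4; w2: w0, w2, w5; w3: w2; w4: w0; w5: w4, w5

F3, F4

Frame correspondent (Sahlqvist): ∀x ∀z (xR²z → ∃w (xR²w ∧ zR²w)) — i.e. a generalized confluence (Geach) condition.
F1: fails — uR²t but no w with uR²w and tR²w.
F2: fails — sR²t but no w with sR²w and tR²w.
F3: ✓.
F4: ✓.
Valid on: F3, F4.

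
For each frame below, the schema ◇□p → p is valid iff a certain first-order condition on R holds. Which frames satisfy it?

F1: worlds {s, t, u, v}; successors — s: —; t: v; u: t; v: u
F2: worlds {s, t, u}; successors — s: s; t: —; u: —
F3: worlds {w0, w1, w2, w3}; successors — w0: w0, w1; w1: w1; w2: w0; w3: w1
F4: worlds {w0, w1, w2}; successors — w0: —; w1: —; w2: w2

Frame correspondent (Sahlqvist): ∀x ∀y (Rxy → Ryx) — i.e. symmetry.
F1: fails — Rvu but not Ruv.
F2: holds.
F3: fails — Rw3w1 but not Rw1w3.
F4: holds.
Valid on: F2, F4.

F2, F4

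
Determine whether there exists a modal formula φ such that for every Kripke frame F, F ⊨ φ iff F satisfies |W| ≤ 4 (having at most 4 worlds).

Not definable by any modal formula

Any modally definable frame class is closed under disjoint unions.
Any modal formula valid on each of 5 disjoint one-world frames is valid on their disjoint union (validity is preserved under disjoint unions). Each one-world frame has |W|=1≤4, but the union has |W|=5.
So the class is not modally definable.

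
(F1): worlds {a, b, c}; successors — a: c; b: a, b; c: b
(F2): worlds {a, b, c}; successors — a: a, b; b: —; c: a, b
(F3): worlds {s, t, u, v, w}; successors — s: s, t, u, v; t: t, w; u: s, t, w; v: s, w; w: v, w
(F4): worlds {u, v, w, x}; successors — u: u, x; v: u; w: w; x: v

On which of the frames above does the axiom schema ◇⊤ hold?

(F1), (F3), (F4)

The schema corresponds to seriality: ∀x ∃y Rxy.
(F1): satisfies the condition.
(F2): fails — world b has no successor.
(F3): satisfies the condition.
(F4): satisfies the condition.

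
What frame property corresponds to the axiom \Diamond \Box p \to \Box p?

the Euclidean property: \forall x \forall y \forall z (Rxy \wedge Rxz \to Ryz)

Replacing p by ¬p and contraposing gives the equivalent schema ◇p → □◇p.
Suppose ◇p→□◇p is valid. Take Rxy, Rxz and set V(p)={y}. Then ◇p at x, so □◇p at x, so ◇p at z, so some w with Rzw has p; w=y, i.e. Rzy. By symmetry of the argument, Ryz.
The converse is a direct semantic check.
Frame condition: \forall x \forall y \forall z (Rxy \wedge Rxz \to Ryz).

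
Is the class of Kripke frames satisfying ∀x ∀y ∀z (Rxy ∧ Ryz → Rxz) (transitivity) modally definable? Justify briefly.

This is a Sahlqvist condition; the 4 axiom □p → □□p defines it.
Suppose □p→□□p is valid. Take Rxy, Ryz and set V(p)={w : Rxw}. Then □p at x, so □□p at x, so □p at y, so p at z, i.e. Rxz.

Yes, by □p → □□p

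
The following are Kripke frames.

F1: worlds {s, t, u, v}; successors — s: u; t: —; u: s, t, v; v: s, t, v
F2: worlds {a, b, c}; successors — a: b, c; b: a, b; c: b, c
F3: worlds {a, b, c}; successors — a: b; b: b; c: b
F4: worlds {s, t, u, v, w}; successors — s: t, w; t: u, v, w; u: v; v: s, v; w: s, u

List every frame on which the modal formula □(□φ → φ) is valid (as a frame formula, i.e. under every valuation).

F3

The schema corresponds to shift-reflexivity: ∀x ∀y (Rxy → Ryy).
F1: fails — Rut but not Rtt.
F2: fails — Rba but not Raa.
F3: satisfies the condition.
F4: fails — Rwu but not Ruu.
Valid on: F3.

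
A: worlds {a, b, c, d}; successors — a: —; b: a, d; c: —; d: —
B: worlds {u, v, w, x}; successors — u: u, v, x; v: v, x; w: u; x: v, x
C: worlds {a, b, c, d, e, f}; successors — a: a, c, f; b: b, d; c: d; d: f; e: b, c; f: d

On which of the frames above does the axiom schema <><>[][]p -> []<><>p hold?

A, B

The schema corresponds to a generalized confluence (Geach) condition: forall x forall y forall z ((x R^2 y & xRz) -> exists w (y R^2 w & z R^2 w)).
A: ✓.
B: ✓.
C: fails — aR²d, aRc but no w with dR²w and cR²w.
Valid on: A, B.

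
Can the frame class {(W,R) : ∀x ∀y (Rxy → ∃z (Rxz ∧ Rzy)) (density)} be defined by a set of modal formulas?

The condition is density. A defining modal formula is □□r → □r.

Definable; □□r → □r defines it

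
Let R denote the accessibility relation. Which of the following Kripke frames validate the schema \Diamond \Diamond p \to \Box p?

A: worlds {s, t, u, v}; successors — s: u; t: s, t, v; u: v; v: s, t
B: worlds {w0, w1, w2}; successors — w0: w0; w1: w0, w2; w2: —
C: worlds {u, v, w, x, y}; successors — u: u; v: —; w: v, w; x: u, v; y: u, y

The schema corresponds to a generalized confluence (Geach) condition: \forall x \forall y \forall z ((x R^2 y \wedge xRz) \to \exists w (y = w \wedge z = w)).
A: fails — sR²v, sRu but v ≠ u.
B: fails — w1R²w0, w1Rw2 but w0 ≠ w2.
C: fails — wR²v, wRw but v ≠ w.

none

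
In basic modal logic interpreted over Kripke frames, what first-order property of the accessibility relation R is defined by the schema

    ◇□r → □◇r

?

Convergence

Suppose ◇□r→□◇r is valid. Take Rxy, Rxz and set V(r)={w : Ryw}. Then □r at y so ◇□r at x, so □◇r at x, so ◇r at z, giving w with Rzw and Ryw.
Conversely, on a frame with convergence the schema holds at every world under every valuation.
Frame condition: ∀x ∀y ∀z (Rxy ∧ Rxz → ∃w (Ryw ∧ Rzw)).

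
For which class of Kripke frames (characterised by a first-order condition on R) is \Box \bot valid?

□⊥ is valid iff no world has any successor (otherwise □⊥ fails at any world with one).

emptiness of R: \forall x \forall y \neg Rxy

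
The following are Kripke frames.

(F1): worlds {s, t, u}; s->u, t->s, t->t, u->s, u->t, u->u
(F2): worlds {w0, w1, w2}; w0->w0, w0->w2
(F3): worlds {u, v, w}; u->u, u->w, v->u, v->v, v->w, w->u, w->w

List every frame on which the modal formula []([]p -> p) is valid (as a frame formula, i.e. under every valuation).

(F3)

The schema corresponds to shift-reflexivity: forall x forall y (Rxy -> Ryy).
(F1): fails — Rus but not Rss.
(F2): fails — Rw0w2 but not Rw2w2.
(F3): satisfies the condition.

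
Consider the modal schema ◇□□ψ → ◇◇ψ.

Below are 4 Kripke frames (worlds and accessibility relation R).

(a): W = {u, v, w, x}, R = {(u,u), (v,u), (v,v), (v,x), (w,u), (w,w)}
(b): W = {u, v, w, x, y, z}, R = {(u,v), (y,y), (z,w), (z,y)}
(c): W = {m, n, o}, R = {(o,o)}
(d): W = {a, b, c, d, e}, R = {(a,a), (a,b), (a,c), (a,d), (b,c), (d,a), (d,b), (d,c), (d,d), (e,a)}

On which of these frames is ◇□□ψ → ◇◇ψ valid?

This is the axiom for a generalized confluence (Geach) condition; its first-order frame correspondent is ∀x ∀y (xRy → ∃w (yR²w ∧ xR²w)).
(a): fails — vRx but no t with xR²t and vR²t.
(b): fails — uRv but no t with vR²t and uR²t.
(c): ✓.
(d): fails — aRb but no w with bR²w and aR²w.

(c)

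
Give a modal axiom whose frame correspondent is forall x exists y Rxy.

□q → ◇q

The condition is seriality. The D schema □q → ◇q defines it.
Suppose □q→◇q is valid. At any x set V(q)=W. Then □q at x, so ◇q at x, so x has a successor.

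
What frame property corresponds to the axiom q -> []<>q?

Suppose q→□◇q is valid. Take Rxy and set V(q)={x}. Then q at x, so □◇q at x, so ◇q at y, so some z with Ryz has q; z=x, i.e. Ryx.

symmetry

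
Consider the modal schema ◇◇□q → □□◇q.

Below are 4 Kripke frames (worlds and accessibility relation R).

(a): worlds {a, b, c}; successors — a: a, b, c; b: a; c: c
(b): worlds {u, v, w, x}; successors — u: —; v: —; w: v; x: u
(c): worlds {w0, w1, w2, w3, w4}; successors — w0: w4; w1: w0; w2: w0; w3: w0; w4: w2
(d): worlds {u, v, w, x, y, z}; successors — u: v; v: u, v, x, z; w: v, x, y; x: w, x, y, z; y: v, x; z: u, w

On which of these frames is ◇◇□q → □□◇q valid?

(b), (c)

This is the axiom for a generalized confluence (Geach) condition; its first-order frame correspondent is ∀x ∀y ∀z ((xR²y ∧ xR²z) → ∃w (yRw ∧ zRw)).
(a): fails — aR²b, aR²c but no w with bRw and cRw.
(b): holds.
(c): holds.
(d): fails — uR²u, uR²x but no t with uRt and xRt.
Valid on: (b), (c).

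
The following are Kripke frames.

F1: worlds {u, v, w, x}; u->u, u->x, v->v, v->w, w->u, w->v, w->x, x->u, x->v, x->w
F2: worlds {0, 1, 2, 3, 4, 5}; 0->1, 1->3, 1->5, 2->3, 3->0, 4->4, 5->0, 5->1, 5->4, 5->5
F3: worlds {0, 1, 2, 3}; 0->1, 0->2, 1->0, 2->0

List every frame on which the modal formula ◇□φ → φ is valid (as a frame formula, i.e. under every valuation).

Frame correspondent (Sahlqvist): ∀x ∀y (Rxy → Ryx) — i.e. symmetry.
F1: fails — Rwu but not Ruw.
F2: fails — R01 but not R10.
F3: satisfies the condition.
Valid on: F3.

F3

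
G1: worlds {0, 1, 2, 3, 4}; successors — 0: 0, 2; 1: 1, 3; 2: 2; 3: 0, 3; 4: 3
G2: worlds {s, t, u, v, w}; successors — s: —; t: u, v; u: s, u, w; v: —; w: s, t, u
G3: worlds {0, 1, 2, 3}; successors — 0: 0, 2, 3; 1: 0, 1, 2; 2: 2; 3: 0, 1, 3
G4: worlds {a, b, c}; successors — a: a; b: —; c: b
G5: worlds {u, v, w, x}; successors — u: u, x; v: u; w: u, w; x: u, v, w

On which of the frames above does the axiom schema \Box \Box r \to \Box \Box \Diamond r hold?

Frame correspondent (Sahlqvist): \forall x \forall z (x R^2 z \to \exists w (x R^2 w \wedge zRw)) — i.e. a generalized confluence (Geach) condition.
G1: satisfies the condition.
G2: fails — tR²s but no w* with tR²w* and sRw*.
G3: satisfies the condition.
G4: satisfies the condition.
G5: satisfies the condition.
Valid on: G1, G3, G4, G5.

G1, G3, G4, G5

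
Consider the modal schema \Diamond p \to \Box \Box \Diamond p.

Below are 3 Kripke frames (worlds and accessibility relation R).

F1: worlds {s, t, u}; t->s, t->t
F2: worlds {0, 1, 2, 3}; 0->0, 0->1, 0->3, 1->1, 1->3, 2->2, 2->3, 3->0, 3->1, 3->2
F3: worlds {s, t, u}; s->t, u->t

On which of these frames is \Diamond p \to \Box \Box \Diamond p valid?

F3

The schema corresponds to a generalized confluence (Geach) condition: \forall x \forall y \forall z ((xRy \wedge x R^2 z) \to \exists w (y = w \wedge zRw)).
F1: fails — tRs, tR²s but no w with s=w and sRw.
F2: fails — 0R0, 0R²1 but no w with 0=w and 1Rw.
F3: condition met.
Valid on: F3.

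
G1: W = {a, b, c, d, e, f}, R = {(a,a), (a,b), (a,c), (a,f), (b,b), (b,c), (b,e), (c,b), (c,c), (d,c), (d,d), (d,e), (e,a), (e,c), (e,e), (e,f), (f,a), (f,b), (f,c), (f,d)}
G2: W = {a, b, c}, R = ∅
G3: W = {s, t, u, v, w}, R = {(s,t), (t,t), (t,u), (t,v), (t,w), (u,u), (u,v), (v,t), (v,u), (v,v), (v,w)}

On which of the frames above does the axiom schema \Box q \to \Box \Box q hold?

This is the axiom for transitivity; its first-order frame correspondent is \forall x \forall y \forall z (Rxy \wedge Ryz \to Rxz).
G1: fails — Rab and Rbe but not Rae.
G2: ✓.
G3: fails — Ruv and Rvw but not Ruw.
Valid on: G2.

G2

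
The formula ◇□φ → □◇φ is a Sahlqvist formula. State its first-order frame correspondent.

Convergence

This schema is the .2 axiom.
Its frame correspondent is convergence — ∀x ∀y ∀z (Rxy ∧ Rxz → ∃w (Ryw ∧ Rzw)).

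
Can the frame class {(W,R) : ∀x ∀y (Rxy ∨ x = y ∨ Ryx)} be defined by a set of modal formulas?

Not modally definable

Modal frame validity is preserved under disjoint unions.
Take 4 disjoint single-world reflexive frames: each is trivially connected, but their disjoint union has 4 worlds with no edge between distinct components, so it is not connected.
So the class is not modally definable.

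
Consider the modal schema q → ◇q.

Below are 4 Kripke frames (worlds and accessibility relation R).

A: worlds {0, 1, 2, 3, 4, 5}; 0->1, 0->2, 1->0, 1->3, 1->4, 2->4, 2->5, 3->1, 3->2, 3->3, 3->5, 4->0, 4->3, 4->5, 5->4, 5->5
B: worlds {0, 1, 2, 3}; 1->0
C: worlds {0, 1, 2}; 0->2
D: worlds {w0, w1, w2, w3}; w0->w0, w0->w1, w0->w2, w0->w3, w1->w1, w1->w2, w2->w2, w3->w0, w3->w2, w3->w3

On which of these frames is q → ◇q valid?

The schema corresponds to reflexivity: ∀x Rxx.
A: fails — world 0 does not see itself.
B: fails — world 0 does not see itself.
C: fails — world 0 does not see itself.
D: satisfies the condition.

D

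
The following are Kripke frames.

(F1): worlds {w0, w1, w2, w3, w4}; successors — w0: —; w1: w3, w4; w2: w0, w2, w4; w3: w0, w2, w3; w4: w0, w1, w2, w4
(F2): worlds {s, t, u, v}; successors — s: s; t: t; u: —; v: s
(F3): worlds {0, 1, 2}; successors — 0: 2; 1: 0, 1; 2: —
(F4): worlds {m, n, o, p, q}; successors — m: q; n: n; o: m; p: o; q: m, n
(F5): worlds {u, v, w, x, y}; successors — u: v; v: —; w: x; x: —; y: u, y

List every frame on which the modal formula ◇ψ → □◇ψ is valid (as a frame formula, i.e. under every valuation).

(F2)

Frame correspondent (Sahlqvist): ∀x ∀y ∀z (Rxy ∧ Rxz → Ryz) — i.e. the Euclidean property.
(F1): fails — Rw1w3 and Rw1w4 but not Rw3w4.
(F2): holds.
(F3): fails — R02 and R02 but not R22.
(F4): fails — Rmq and Rmq but not Rqq.
(F5): fails — Ruv and Ruv but not Rvv.
Valid on: (F2).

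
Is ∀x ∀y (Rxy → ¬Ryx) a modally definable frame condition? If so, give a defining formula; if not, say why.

If a class were modally definable it would be closed under surjective bounded morphisms (Goldblatt–Thomason).
The 4-cycle (worlds s,t,u,v with s→t→u→v→s) is asymmetric. Mapping every world to a single reflexive point • is a surjective bounded morphism, and the reflexive point is not asymmetric (R•• but asymmetry requires ¬R••).
Hence asymmetry is not modally definable.

No — not modally definable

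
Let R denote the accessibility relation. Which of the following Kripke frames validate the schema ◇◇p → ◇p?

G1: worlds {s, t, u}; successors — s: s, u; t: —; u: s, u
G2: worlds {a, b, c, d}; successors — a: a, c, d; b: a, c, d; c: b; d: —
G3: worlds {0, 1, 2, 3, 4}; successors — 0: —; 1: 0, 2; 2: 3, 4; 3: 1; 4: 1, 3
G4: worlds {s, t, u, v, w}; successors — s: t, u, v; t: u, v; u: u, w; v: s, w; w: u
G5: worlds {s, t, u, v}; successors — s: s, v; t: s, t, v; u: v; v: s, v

The schema corresponds to a generalized confluence (Geach) condition: ∀x ∀y (xR²y → ∃w (y = w ∧ xRw)).
G1: holds.
G2: fails — aR²b but no w with b=w and aRw.
G3: fails — 1R²3 but no w with 3=w and 1Rw.
G4: fails — sR²s but no w* with s=w* and sRw*.
G5: fails — uR²s but no w with s=w and uRw.

G1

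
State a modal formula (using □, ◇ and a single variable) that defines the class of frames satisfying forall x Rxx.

The condition is reflexivity. The T schema □q → q defines it.
Suppose □q→q is valid. At any x set V(q)={w : Rxw}. Then □q holds at x, so q holds at x, i.e. Rxx.

□q → q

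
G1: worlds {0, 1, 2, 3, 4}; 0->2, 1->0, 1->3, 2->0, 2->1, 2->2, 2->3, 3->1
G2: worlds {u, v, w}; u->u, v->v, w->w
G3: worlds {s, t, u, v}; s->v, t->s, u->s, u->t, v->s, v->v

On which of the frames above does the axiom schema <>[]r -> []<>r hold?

The schema corresponds to convergence: forall x forall y forall z (Rxy & Rxz -> exists w (Ryw & Rzw)).
G1: fails — R10 and R13 but 0 and 3 have no common successor.
G2: holds.
G3: fails — Rut and Rus but t and s have no common successor.

G2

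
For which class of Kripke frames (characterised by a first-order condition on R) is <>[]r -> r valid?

symmetry: forall x forall y (Rxy -> Ryx)

This is a form of the B axiom.
Its frame correspondent is symmetry — forall x forall y (Rxy -> Ryx).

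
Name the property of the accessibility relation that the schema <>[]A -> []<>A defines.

Suppose ◇□A→□◇A is valid. Take Rxy, Rxz and set V(A)={w : Ryw}. Then □A at y so ◇□A at x, so □◇A at x, so ◇A at z, giving w with Rzw and Ryw.
The converse is a direct semantic check.
So the correspondent is convergence.

convergence: forall x forall y forall z (Rxy & Rxz -> exists w (Ryw & Rzw))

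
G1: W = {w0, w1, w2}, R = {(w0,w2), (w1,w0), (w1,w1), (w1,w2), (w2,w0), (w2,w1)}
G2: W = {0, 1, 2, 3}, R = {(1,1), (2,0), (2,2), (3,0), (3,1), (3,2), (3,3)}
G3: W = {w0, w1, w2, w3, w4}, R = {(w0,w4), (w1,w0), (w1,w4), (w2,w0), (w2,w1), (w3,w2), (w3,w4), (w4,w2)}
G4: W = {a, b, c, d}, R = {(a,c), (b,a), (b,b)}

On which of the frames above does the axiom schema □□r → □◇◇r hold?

The schema corresponds to a generalized confluence (Geach) condition: ∀x ∀z (xRz → ∃w (xR²w ∧ zR²w)).
G1: satisfies the condition.
G2: fails — 2R0 but no w with 2R²w and 0R²w.
G3: fails — w0Rw4 but no w with w0R²w and w4R²w.
G4: fails — aRc but no w with aR²w and cR²w.

G1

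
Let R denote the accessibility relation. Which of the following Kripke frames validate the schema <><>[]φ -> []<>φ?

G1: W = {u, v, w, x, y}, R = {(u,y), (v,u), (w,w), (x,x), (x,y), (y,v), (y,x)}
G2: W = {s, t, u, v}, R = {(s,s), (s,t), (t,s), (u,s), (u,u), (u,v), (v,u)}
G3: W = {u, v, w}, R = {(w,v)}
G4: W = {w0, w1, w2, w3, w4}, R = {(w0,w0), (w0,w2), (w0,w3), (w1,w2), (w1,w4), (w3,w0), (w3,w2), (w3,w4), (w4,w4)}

G3

Frame correspondent (Sahlqvist): forall x forall y forall z ((x R^2 y & xRz) -> exists w (yRw & zRw)) — i.e. a generalized confluence (Geach) condition.
G1: fails — uR²v, uRy but no t with vRt and yRt.
G2: fails — uR²s, uRv but no w with sRw and vRw.
G3: condition met.
G4: fails — w0R²w0, w0Rw2 but no w with w0Rw and w2Rw.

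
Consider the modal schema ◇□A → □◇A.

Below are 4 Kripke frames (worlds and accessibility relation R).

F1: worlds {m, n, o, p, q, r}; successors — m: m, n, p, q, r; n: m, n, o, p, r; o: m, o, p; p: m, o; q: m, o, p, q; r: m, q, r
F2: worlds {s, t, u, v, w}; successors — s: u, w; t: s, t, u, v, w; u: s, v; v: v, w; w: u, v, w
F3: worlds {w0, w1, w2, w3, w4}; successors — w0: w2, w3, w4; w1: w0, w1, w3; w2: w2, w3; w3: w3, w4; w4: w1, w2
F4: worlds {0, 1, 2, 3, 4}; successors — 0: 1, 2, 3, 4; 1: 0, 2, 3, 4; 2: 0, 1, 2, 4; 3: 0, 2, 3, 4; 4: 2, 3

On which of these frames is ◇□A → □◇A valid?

The schema corresponds to convergence: ∀x ∀y ∀z (Rxy ∧ Rxz → ∃w (Ryw ∧ Rzw)).
F1: holds.
F2: fails — Rts and Rtu but s and u have no common successor.
F3: fails — Rw0w4 and Rw0w3 but w4 and w3 have no common successor.
F4: holds.
Valid on: F1, F4.

F1, F4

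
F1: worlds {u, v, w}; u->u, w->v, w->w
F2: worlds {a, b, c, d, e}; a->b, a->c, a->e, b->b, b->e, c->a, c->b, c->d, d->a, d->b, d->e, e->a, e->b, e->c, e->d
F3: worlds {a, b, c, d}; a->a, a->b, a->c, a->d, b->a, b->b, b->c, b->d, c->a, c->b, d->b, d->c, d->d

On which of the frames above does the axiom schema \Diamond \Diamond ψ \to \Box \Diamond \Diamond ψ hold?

The schema corresponds to a generalized confluence (Geach) condition: \forall x \forall y \forall z ((x R^2 y \wedge xRz) \to \exists w (y = w \wedge z R^2 w)).
F1: fails — wR²v, wRv but no t with v=t and vR²t.
F2: fails — aR²d, aRc but no w with d=w and cR²w.
F3: condition met.
Valid on: F3.

F3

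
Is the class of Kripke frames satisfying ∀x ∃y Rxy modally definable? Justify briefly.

The condition is seriality. A defining modal formula is □q → ◇q.
Suppose □q→◇q is valid. At any x set V(q)=W. Then □q at x, so ◇q at x, so x has a successor.

Yes, by □q → ◇q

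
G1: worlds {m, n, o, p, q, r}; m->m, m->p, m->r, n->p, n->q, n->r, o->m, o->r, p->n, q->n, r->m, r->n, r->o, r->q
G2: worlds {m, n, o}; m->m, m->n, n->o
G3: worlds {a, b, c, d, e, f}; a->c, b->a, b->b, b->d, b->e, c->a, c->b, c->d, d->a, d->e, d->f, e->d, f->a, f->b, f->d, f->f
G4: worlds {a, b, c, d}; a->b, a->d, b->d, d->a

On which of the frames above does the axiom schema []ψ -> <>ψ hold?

G1, G3

This is the axiom for seriality; its first-order frame correspondent is forall x exists y Rxy.
G1: condition met.
G2: fails — world o has no successor.
G3: condition met.
G4: fails — world c has no successor.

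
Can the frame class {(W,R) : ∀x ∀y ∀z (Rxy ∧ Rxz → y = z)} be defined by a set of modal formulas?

The condition is partial functionality. A defining modal formula is ◇r → □r.
Suppose ◇r→□r is valid. Take Rxy, Rxz and set V(r)={y}. Then ◇r at x, so □r at x, so r at z, i.e. z=y.

Yes, by ◇r → □r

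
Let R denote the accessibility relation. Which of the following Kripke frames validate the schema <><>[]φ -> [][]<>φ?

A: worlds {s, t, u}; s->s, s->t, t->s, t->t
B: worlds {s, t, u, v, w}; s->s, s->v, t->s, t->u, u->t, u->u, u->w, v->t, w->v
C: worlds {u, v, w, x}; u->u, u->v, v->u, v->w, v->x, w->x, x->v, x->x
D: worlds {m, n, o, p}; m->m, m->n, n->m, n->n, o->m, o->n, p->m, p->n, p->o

Frame correspondent (Sahlqvist): forall x forall y forall z ((x R^2 y & x R^2 z) -> exists w (yRw & zRw)) — i.e. a generalized confluence (Geach) condition.
A: condition met.
B: fails — sR²s, sR²v but no w* with sRw* and vRw*.
C: fails — uR²u, uR²w but no t with uRt and wRt.
D: condition met.
Valid on: A, D.

A, D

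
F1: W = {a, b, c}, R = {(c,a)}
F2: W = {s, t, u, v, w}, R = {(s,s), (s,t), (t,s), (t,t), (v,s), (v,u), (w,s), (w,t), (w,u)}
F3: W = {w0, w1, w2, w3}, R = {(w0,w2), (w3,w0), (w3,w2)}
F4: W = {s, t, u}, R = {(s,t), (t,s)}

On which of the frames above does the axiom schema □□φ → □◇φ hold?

F4

Frame correspondent (Sahlqvist): ∀x ∀z (xRz → ∃w (xR²w ∧ zRw)) — i.e. a generalized confluence (Geach) condition.
F1: fails — cRa but no w with cR²w and aRw.
F2: fails — vRu but no w* with vR²w* and uRw*.
F3: fails — w0Rw2 but no w with w0R²w and w2Rw.
F4: satisfies the condition.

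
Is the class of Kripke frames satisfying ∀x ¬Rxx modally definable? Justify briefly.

No

Any modally definable frame class is closed under surjective bounded morphisms.
The 4-cycle (worlds 0,1,2,3 with 0→1→2→3→0) is irreflexive, and the map sending every world to a single reflexive point • is a surjective bounded morphism (forth: every edge maps to (•,•); back: every world has a successor). So any modal formula valid on the 4-cycle is also valid on the reflexive point, which is not irreflexive.
So the class is not modally definable.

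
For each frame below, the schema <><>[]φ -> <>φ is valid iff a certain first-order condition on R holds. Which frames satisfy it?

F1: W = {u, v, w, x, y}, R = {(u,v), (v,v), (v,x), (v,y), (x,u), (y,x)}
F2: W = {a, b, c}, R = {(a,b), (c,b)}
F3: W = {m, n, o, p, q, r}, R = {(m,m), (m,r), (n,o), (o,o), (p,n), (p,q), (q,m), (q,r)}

Frame correspondent (Sahlqvist): forall x forall y (x R^2 y -> exists w (yRw & xRw)) — i.e. a generalized confluence (Geach) condition.
F1: fails — uR²x but no t with xRt and uRt.
F2: satisfies the condition.
F3: fails — mR²r but no w with rRw and mRw.
Valid on: F2.

F2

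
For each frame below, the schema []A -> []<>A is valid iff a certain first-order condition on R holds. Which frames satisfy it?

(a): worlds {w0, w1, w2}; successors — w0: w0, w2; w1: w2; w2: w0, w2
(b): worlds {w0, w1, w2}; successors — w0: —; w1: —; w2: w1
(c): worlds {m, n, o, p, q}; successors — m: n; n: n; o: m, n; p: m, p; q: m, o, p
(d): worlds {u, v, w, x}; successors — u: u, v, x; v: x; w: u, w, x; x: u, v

This is the axiom for a generalized confluence (Geach) condition; its first-order frame correspondent is forall x forall z (xRz -> exists w (xRw & zRw)).
(a): ✓.
(b): fails — w2Rw1 but no w with w2Rw and w1Rw.
(c): fails — pRm but no w with pRw and mRw.
(d): fails — vRx but no t with vRt and xRt.

(a)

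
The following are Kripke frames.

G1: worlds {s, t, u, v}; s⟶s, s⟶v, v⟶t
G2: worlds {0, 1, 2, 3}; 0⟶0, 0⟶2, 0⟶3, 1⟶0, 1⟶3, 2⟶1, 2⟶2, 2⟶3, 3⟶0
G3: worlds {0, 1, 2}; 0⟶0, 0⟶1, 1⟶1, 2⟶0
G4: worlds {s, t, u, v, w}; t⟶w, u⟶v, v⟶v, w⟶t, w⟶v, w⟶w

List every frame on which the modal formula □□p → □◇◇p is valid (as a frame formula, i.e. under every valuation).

G2, G3, G4

Frame correspondent (Sahlqvist): ∀x ∀z (xRz → ∃w (xR²w ∧ zR²w)) — i.e. a generalized confluence (Geach) condition.
G1: fails — sRv but no w with sR²w and vR²w.
G2: satisfies the condition.
G3: satisfies the condition.
G4: satisfies the condition.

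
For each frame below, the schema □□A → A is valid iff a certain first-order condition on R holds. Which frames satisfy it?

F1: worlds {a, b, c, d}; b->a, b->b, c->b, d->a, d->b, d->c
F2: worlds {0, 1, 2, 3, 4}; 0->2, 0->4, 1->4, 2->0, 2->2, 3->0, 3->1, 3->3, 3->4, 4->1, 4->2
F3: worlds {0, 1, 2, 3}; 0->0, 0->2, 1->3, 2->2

F2

Frame correspondent (Sahlqvist): ∀x ∃w (xR²w ∧ x = w) — i.e. a generalized confluence (Geach) condition.
F1: fails — at a but no w with aR²w and a=w.
F2: condition met.
F3: fails — at 1 but no w with 1R²w and 1=w.
Valid on: F2.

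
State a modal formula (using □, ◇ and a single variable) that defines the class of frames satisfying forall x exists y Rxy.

A defining formula is □ψ → ◇ψ (the D axiom).
Suppose □ψ→◇ψ is valid. At any x set V(ψ)=W. Then □ψ at x, so ◇ψ at x, so x has a successor.

□ψ → ◇ψ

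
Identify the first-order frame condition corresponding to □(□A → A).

Suppose □(□A→A) is valid. Take Rxy and set V(A)={w : Ryw}. Then at y, □A holds; since □(□A→A) at x, □A→A at y, so A at y, i.e. Ryy.
The converse is a direct semantic check.
So the correspondent is shift-reflexivity.

shift-reflexivity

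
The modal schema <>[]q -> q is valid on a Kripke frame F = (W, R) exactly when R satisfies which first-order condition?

This is a form of the B axiom.
It corresponds to symmetry: forall x forall y (Rxy -> Ryx).

symmetry: forall x forall y (Rxy -> Ryx)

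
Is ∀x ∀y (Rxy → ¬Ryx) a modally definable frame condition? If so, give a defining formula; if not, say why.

Not definable by any modal formula

If a class were modally definable it would be closed under surjective bounded morphisms (Goldblatt–Thomason).
The 5-cycle (worlds 0,1,2,3,4 with 0→1→2→3→4→0) is asymmetric. Mapping every world to a single reflexive point • is a surjective bounded morphism, and the reflexive point is not asymmetric (R•• but asymmetry requires ¬R••).
So no modal formula (or set of formulas) defines exactly the asymmetric frames.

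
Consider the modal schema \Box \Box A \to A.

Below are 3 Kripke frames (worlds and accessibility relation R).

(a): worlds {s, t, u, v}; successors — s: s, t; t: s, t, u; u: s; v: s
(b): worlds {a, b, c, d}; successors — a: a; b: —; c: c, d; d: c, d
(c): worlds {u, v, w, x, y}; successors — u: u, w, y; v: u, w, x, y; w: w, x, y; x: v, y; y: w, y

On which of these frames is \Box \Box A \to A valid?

(c)

Frame correspondent (Sahlqvist): \forall x \exists w (x R^2 w \wedge x = w) — i.e. a generalized confluence (Geach) condition.
(a): fails — at u but no w with uR²w and u=w.
(b): fails — at b but no w with bR²w and b=w.
(c): condition met.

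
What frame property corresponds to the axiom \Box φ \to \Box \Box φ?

This is the 4 axiom.
Its frame correspondent is transitivity — \forall x \forall y \forall z (Rxy \wedge Ryz \to Rxz).

Transitivity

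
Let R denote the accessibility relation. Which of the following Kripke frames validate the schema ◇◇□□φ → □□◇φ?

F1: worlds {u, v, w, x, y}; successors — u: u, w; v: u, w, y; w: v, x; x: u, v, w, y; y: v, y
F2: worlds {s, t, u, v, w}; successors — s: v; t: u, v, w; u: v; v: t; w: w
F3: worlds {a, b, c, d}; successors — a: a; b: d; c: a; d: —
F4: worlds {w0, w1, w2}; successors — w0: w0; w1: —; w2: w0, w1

Frame correspondent (Sahlqvist): ∀x ∀y ∀z ((xR²y ∧ xR²z) → ∃w (yR²w ∧ zRw)) — i.e. a generalized confluence (Geach) condition.
F1: condition met.
F2: fails — tR²v, tR²v but no w* with vR²w* and vRw*.
F3: condition met.
F4: condition met.

F1, F3, F4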